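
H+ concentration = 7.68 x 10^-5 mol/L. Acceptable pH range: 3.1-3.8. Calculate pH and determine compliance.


pH = 4.11
Compliant: No


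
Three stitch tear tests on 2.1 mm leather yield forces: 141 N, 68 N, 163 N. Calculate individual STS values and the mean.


STS1 = 67.1 N/mm
STS2 = 32.4 N/mm
STS3 = 77.6 N/mm
Mean = 59.0 N/mm

STS1 = 141 / 2.1 = 67.1 N/mm
STS2 = 68 / 2.1 = 32.4 N/mm
STS3 = 163 / 2.1 = 77.6 N/mm
Mean = (67.1 + 32.4 + 77.6) / 3 = 59.0 N/mm


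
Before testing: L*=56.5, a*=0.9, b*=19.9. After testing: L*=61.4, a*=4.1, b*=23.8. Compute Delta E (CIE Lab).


Delta E = 7.03


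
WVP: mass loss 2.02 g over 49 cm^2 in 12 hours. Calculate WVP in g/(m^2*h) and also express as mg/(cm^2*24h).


WVP = 34.35 g/(m^2*h)
Daily rate = 82.45 mg/(cm^2*24h)

WVP = 2.02 / (49 x 12) x 10000 = 34.35 g/(m^2*h)
Mass loss in mg = 2.02 x 1000 = 2020 mg
Per cm^2 per 24h in mg: 2020 x 24 / (49 x 12) = 48480 / 588 = 82.45 mg/(cm^2*24h)


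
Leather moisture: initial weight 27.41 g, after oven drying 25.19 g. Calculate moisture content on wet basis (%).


Moisture = 27.41 - 25.19 = 2.22 g
MC = 2.22 / 27.41 x 100 = 8.1%


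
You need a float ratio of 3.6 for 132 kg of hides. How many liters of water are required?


Water = hide weight x target ratio
Water = 132 x 3.6 = 475.2 L


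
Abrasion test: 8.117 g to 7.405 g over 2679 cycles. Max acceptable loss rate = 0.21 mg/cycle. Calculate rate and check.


Rate = 0.266 mg/cycle
Passes: No

Loss = 8.117 - 7.405 = 0.712 g
Rate = 0.712 g / 2679 cycles x 1000 = 0.266 mg/cycle
Max = 0.21 mg/cycle
Passes: No


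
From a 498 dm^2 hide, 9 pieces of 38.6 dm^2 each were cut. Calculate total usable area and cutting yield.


Usable area = 347.4 dm^2
Yield = 69.8%


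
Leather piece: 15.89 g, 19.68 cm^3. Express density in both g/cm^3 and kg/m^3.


0.807 g/cm^3
807 kg/m^3


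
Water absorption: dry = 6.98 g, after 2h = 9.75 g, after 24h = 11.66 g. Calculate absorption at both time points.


2h absorption = 39.7%
24h absorption = 67.0%

WA (2h) = (9.75 - 6.98) / 6.98 x 100 = 39.7%
WA (24h) = (11.66 - 6.98) / 6.98 x 100 = 67.0%


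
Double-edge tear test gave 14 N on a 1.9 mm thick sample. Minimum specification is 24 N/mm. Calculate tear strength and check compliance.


Tear strength = 14 / 1.9 = 7.4 N/mm
Required minimum = 24 N/mm
Compliant: No


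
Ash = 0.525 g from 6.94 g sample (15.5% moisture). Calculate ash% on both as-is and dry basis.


As-is ash = 7.56%
Dry-basis ash = 8.95%


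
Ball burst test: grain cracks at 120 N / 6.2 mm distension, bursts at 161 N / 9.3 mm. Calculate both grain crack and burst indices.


Crack index = 19.4 N/mm
Burst index = 17.3 N/mm

Crack index = 120 / 6.2 = 19.4 N/mm
Burst index = 161 / 9.3 = 17.3 N/mm


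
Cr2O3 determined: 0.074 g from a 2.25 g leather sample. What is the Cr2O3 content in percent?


3.29%


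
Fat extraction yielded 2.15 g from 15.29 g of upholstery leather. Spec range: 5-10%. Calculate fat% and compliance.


Fat content = 14.1%
Compliant: No

Fat% = 2.15 / 15.29 x 100 = 14.1%
Spec range: 5-10%
Compliant: No


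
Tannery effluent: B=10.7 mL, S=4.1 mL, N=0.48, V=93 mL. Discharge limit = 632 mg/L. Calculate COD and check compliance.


COD = 272.5 mg/L
Compliant: Yes

COD = (10.7 - 4.1) x 0.48 x 8000 / 93 = 272.5 mg/L
Limit: 632 mg/L
Compliant: Yes


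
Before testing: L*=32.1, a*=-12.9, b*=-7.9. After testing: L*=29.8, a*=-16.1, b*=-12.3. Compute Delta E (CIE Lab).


Delta E = 5.91


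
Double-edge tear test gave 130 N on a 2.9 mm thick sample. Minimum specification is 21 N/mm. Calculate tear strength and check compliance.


Tear strength = 130 / 2.9 = 44.8 N/mm
Required minimum = 21 N/mm
Compliant: Yes


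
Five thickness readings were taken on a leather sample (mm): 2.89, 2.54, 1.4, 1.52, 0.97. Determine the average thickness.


Sum = 2.89 + 2.54 + 1.4 + 1.52 + 0.97 = 9.32
Average = 9.32 / 5 = 1.86 mm


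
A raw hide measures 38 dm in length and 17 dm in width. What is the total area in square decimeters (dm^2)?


Area = length x width
Area = 38 x 17 = 646 dm^2


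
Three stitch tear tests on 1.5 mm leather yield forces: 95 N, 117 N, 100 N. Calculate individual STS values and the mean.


STS1 = 63.3 N/mm
STS2 = 78.0 N/mm
STS3 = 66.7 N/mm
Mean = 69.3 N/mm

STS1 = 95 / 1.5 = 63.3 N/mm
STS2 = 117 / 1.5 = 78.0 N/mm
STS3 = 100 / 1.5 = 66.7 N/mm
Mean = (63.3 + 78.0 + 66.7) / 3 = 69.3 N/mm


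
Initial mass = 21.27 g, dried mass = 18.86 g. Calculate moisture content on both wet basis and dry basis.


Wet basis = 11.3%
Dry basis = 12.8%


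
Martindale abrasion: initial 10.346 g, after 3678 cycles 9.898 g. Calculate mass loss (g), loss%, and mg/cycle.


Mass loss = 0.448 g
Loss = 4.33%
Rate = 0.122 mg/cycle

Loss = 10.346 - 9.898 = 0.448 g
Loss% = 0.448 / 10.346 x 100 = 4.33%
Rate = 0.448 / 3678 x 1000 = 0.122 mg/cycle


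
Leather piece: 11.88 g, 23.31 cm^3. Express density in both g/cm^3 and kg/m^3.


0.510 g/cm^3
510 kg/m^3


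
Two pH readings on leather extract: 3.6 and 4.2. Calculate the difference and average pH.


Difference = 0.6
Average pH = 3.90

Difference = |3.6 - 4.2| = 0.6
Average = (3.6 + 4.2) / 2 = 3.90


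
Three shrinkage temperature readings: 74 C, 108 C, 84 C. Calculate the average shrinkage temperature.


88.7 C

Average = (74 + 108 + 84) / 3
Average = 266 / 3 = 88.7 C


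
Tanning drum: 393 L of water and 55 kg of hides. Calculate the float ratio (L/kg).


7.1

Float ratio = water / hide weight
Ratio = 393 / 55 = 7.1


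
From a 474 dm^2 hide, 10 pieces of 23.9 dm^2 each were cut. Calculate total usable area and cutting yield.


Total usable = 10 x 23.9 = 239.0 dm^2
Yield = 239.0 / 474 x 100 = 50.4%


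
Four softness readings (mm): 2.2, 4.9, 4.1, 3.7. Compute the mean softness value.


3.73 mm

Sum = 2.2 + 4.9 + 4.1 + 3.7
Mean = 14.9 / 4 = 3.73 mm


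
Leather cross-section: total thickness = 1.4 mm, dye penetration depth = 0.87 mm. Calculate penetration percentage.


Penetration% = 0.87 / 1.4 x 100
Penetration = 62.1%


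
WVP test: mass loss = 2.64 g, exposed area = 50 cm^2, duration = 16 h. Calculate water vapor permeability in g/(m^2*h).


33.00 g/(m^2*h)

WVP = mass_loss / (area x time) x 10000
WVP = 2.64 / (50 x 16) x 10000
WVP = 2.64 / 800 x 10000 = 33.00 g/(m^2*h)


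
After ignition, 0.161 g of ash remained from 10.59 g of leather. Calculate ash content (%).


Ash% = 0.161 / 10.59 x 100
Ash% = 1.52%


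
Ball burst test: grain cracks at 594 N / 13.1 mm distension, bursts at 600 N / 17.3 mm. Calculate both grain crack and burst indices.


Crack index = 594 / 13.1 = 45.3 N/mm
Burst index = 600 / 17.3 = 34.7 N/mm


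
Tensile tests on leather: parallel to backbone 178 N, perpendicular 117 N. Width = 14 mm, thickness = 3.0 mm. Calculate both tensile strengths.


Area = 14 x 3.0 = 42.0 mm^2
TS (parallel) = 178 / 42.0 = 4.24 N/mm^2
TS (perpendicular) = 117 / 42.0 = 2.79 N/mm^2


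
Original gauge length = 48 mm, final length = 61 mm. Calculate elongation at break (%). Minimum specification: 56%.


Elongation = 27.1%
Meets spec: No

Extension = 61 - 48 = 13 mm
Elongation = 13 / 48 x 100 = 27.1%
Minimum required: 56%
Meets specification: No


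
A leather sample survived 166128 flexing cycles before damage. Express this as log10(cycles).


5.22


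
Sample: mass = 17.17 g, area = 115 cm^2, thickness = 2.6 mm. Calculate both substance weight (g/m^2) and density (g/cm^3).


Substance weight = 1493.0 g/m^2
Density = 0.574 g/cm^3


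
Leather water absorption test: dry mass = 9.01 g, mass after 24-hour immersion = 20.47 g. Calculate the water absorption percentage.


Water absorbed = 20.47 - 9.01 = 11.46 g
WA% = 11.46 / 9.01 x 100 = 127.2%


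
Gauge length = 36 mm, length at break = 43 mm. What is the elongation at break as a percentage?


Extension = 43 - 36 = 7 mm
Elongation = 7 / 36 x 100 = 19.4%


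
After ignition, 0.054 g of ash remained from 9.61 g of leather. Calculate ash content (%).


Ash% = 0.054 / 9.61 x 100
Ash% = 0.56%


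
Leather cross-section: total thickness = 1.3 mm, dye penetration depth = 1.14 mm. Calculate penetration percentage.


87.7%

Penetration% = 1.14 / 1.3 x 100
Penetration = 87.7%


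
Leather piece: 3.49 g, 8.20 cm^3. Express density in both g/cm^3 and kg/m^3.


0.426 g/cm^3
426 kg/m^3


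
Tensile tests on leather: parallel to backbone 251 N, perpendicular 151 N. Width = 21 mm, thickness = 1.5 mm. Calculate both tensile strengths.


Parallel = 7.97 N/mm^2
Perpendicular = 4.79 N/mm^2

Area = 21 x 1.5 = 31.5 mm^2
TS (parallel) = 251 / 31.5 = 7.97 N/mm^2
TS (perpendicular) = 151 / 31.5 = 4.79 N/mm^2


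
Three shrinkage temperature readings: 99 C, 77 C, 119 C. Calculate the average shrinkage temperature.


98.3 C

Average = (99 + 77 + 119) / 3
Average = 295 / 3 = 98.3 C


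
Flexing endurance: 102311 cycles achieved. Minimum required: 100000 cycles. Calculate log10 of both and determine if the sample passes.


Achieved: log10 = 5.01
Required: log10 = 5.00
Passes: Yes

log10(102311) = 5.01
log10(100000) = 5.00
Passes: Yes


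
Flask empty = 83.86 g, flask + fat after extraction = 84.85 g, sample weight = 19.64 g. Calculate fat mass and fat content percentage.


Fat mass = 84.85 - 83.86 = 0.99 g
Fat% = 0.99 / 19.64 x 100 = 5.0%


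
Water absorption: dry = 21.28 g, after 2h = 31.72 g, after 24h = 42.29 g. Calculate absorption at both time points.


WA (2h) = (31.72 - 21.28) / 21.28 x 100 = 49.1%
WA (24h) = (42.29 - 21.28) / 21.28 x 100 = 98.7%


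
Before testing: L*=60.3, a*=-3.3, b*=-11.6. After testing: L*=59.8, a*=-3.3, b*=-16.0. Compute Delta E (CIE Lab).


dL = 59.8 - 60.3 = -0.5
da = -3.3 - (-3.3) = 0.0
db = -16.0 - (-11.6) = -4.4
dE = sqrt((-0.5)^2 + (0.0)^2 + (-4.4)^2) = 4.43


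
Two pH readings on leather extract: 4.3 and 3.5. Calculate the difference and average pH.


Difference = 0.8
Average pH = 3.90

Difference = |4.3 - 3.5| = 0.8
Average = (4.3 + 3.5) / 2 = 3.90


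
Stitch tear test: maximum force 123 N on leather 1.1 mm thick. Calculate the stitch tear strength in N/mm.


Stitch tear strength = force / thickness
STS = 123 / 1.1 = 111.8 N/mm


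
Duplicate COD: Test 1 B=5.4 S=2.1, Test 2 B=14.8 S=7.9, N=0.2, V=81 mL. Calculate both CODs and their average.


COD1 = (5.4 - 2.1) x 0.2 x 8000 / 81 = 65.2 mg/L
COD2 = (14.8 - 7.9) x 0.2 x 8000 / 81 = 136.3 mg/L
Average = (65.2 + 136.3) / 2 = 100.8 mg/L


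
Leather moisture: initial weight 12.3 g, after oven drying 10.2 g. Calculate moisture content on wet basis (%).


17.1%

Moisture = 12.3 - 10.2 = 2.10 g
MC = 2.10 / 12.3 x 100 = 17.1%


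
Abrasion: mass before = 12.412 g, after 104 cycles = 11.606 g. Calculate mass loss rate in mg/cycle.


Mass loss = 12.412 - 11.606 = 0.806 g
Rate = 0.806 / 104 x 1000 = 7.750 mg/cycle


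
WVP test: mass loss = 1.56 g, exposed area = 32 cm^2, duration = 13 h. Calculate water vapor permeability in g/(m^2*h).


WVP = mass_loss / (area x time) x 10000
WVP = 1.56 / (32 x 13) x 10000
WVP = 1.56 / 416 x 10000 = 37.50 g/(m^2*h)


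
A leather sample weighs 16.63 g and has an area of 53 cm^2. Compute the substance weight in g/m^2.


3137.7 g/m^2

Substance weight = mass / area x 10000
SW = 16.63 / 53 x 10000
SW = 3137.7 g/m^2


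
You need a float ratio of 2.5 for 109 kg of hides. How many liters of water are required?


Water = hide weight x target ratio
Water = 109 x 2.5 = 272.5 L


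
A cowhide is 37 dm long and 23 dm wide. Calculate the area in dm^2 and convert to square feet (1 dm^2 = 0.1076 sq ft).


Area = 37 x 23 = 851 dm^2
Conversion: 851 x 0.1076 = 91.57 sq ft


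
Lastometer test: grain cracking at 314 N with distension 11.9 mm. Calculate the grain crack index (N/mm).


Grain crack index = force / distension
Index = 314 / 11.9 = 26.4 N/mm


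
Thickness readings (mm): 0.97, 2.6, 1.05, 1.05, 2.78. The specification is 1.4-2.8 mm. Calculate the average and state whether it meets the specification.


Average = 1.69 mm
Within specification: Yes

Sum = 8.45
Average = 8.45 / 5 = 1.69 mm
Specification range: 1.4 to 2.8 mm
Within spec: Yes


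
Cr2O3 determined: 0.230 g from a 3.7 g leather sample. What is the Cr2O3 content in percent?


Cr2O3% = 0.230 / 3.7 x 100
Cr2O3% = 6.22%


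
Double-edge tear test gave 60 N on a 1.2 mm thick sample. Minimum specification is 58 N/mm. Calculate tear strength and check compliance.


Tear strength = 50.0 N/mm
Compliant: No


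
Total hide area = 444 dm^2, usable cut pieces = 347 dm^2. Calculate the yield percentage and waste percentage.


Yield = 78.2%
Waste = 21.8%

Yield = 347 / 444 x 100 = 78.2%
Waste = 444 - 347 = 97 dm^2
Waste% = 100 - 78.2 = 21.8%


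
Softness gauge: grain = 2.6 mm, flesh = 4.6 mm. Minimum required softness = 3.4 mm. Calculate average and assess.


Average = (2.6 + 4.6) / 2 = 3.60 mm
Minimum = 3.4 mm
Meets requirement: Yes


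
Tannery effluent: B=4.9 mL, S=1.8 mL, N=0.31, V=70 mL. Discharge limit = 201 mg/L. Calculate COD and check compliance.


COD = 109.8 mg/L
Compliant: Yes

COD = (4.9 - 1.8) x 0.31 x 8000 / 70 = 109.8 mg/L
Limit: 201 mg/L
Compliant: Yes


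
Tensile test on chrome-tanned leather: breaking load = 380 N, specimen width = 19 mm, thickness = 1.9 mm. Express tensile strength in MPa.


10.53 MPa


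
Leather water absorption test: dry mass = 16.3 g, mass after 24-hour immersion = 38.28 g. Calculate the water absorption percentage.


Water absorbed = 38.28 - 16.3 = 21.98 g
WA% = 21.98 / 16.3 x 100 = 134.8%


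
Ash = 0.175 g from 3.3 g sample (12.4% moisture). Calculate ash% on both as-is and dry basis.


As-is ash = 5.30%
Dry-basis ash = 6.05%

As-is ash% = 0.175 / 3.3 x 100 = 5.30%
Dry mass = 3.3 x (100 - 12.4) / 100 = 2.8908 g
Dry-basis ash% = 0.175 / 2.8908 x 100 = 6.05%


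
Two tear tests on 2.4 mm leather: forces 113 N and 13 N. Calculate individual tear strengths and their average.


Tear 1 = 113 / 2.4 = 47.1 N/mm
Tear 2 = 13 / 2.4 = 5.4 N/mm
Average = (47.1 + 5.4) / 2 = 26.3 N/mm


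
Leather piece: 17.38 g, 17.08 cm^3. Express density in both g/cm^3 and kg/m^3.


Density = 17.38 / 17.08 = 1.018 g/cm^3
Convert: 1.018 x 1000 = 1018 kg/m^3


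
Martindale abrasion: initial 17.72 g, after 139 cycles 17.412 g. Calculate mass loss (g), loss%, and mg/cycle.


Mass loss = 0.308 g
Loss = 1.74%
Rate = 2.216 mg/cycle

Loss = 17.72 - 17.412 = 0.308 g
Loss% = 0.308 / 17.72 x 100 = 1.74%
Rate = 0.308 / 139 x 1000 = 2.216 mg/cycle


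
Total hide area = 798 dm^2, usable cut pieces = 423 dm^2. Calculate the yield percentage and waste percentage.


Yield = 53.0%
Waste = 47.0%

Yield = 423 / 798 x 100 = 53.0%
Waste = 798 - 423 = 375 dm^2
Waste% = 100 - 53.0 = 47.0%


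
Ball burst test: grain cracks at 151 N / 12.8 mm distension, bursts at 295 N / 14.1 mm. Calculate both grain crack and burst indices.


Crack index = 151 / 12.8 = 11.8 N/mm
Burst index = 295 / 14.1 = 20.9 N/mm


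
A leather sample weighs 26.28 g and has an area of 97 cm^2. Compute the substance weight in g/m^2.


Substance weight = mass / area x 10000
SW = 26.28 / 97 x 10000
SW = 2709.3 g/m^2


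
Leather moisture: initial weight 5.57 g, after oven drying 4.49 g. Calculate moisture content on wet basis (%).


19.4%

Moisture = 5.57 - 4.49 = 1.08 g
MC = 1.08 / 5.57 x 100 = 19.4%


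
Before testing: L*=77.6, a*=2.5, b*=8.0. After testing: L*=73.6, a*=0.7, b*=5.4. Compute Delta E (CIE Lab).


dL = 73.6 - 77.6 = -4.0
da = 0.7 - 2.5 = -1.8
db = 5.4 - 8.0 = -2.6
dE = sqrt((-4.0)^2 + (-1.8)^2 + (-2.6)^2) = 5.10


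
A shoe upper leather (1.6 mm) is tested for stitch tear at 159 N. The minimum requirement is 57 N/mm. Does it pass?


STS = 159 / 1.6 = 99.4 N/mm
Minimum required: 57 N/mm
Passes: Yes


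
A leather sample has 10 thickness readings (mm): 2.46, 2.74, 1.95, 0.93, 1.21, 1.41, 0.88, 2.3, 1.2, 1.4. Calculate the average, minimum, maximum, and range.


Average = 1.65 mm
Min = 0.88 mm
Max = 2.74 mm
Range = 1.86 mm

Sum = 16.48
Average = 16.48 / 10 = 1.65 mm
Minimum = 0.88 mm
Maximum = 2.74 mm
Range = 2.74 - 0.88 = 1.86 mm


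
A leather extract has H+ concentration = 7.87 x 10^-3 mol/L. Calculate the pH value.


pH = -log10[H+]
pH = -log10(7.87 x 10^-3) = 2.10


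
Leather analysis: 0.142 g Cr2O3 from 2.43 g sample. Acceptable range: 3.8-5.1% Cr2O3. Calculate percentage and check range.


Cr2O3 = 5.84%
Within range: No


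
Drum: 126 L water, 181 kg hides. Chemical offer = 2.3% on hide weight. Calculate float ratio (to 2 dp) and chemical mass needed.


Float ratio = 126 / 181 = 0.70
Chemical = 181 x 2.3 / 100 = 4.163 kg


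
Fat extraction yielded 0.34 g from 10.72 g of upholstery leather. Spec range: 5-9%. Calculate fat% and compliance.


Fat content = 3.2%
Compliant: No


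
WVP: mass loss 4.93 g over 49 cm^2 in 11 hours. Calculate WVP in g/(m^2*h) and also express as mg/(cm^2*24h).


WVP = 4.93 / (49 x 11) x 10000 = 91.47 g/(m^2*h)
Mass loss in mg = 4.93 x 1000 = 4930 mg
Per cm^2 per 24h in mg: 4930 x 24 / (49 x 11) = 118320 / 539 = 219.52 mg/(cm^2*24h)


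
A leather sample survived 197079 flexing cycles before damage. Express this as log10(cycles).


log10(197079) = 5.29


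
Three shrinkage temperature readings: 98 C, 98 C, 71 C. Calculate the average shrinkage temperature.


89.0 C

Average = (98 + 98 + 71) / 3
Average = 267 / 3 = 89.0 C


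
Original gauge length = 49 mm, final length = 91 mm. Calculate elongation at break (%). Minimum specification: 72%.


Elongation = 85.7%
Meets spec: Yes

Extension = 91 - 49 = 42 mm
Elongation = 42 / 49 x 100 = 85.7%
Minimum required: 72%
Meets specification: Yes


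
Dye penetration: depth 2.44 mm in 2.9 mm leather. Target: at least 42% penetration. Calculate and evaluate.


Penetration = 2.44 / 2.9 x 100 = 84.1%
Target: 42%
Meets target: Yes


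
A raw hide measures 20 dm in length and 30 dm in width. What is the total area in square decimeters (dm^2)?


Area = length x width
Area = 20 x 30 = 600 dm^2


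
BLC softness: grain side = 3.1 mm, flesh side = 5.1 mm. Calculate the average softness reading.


Average = (3.1 + 5.1) / 2
Average = 4.10 mm


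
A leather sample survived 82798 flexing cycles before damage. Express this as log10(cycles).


log10(82798) = 4.92


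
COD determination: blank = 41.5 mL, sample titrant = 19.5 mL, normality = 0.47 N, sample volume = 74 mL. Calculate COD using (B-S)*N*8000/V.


COD = (41.5 - 19.5) x 0.47 x 8000 / 74
COD = 22.0 x 0.47 x 8000 / 74
COD = 1117.8 mg/L


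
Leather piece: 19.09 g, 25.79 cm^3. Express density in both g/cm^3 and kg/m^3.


Density = 19.09 / 25.79 = 0.740 g/cm^3
Convert: 0.740 x 1000 = 740 kg/m^3


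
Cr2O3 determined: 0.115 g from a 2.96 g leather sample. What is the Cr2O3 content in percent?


3.89%

Cr2O3% = 0.115 / 2.96 x 100
Cr2O3% = 3.89%


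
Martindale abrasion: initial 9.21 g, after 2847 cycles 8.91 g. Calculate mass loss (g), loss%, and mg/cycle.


Mass loss = 0.300 g
Loss = 3.26%
Rate = 0.105 mg/cycle


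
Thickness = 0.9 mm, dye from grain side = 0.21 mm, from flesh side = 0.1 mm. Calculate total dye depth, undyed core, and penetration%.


Total dyed = 0.21 + 0.1 = 0.31 mm
Undyed core = 0.9 - 0.31 = 0.59 mm
Penetration = 0.31 / 0.9 x 100 = 34.4%


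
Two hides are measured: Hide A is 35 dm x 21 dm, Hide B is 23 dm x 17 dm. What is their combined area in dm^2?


Hide A area = 35 x 21 = 735 dm^2
Hide B area = 23 x 17 = 391 dm^2
Total = 735 + 391 = 1126 dm^2


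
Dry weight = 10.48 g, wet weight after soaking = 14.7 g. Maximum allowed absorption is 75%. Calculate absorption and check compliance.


Absorption = 40.3%
Compliant: Yes

WA = (14.7 - 10.48) / 10.48 x 100 = 40.3%
Maximum allowed: 75%
Compliant: Yes


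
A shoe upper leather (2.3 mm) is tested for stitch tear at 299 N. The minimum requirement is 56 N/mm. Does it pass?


STS = 299 / 2.3 = 130.0 N/mm
Minimum required: 56 N/mm
Passes: Yes


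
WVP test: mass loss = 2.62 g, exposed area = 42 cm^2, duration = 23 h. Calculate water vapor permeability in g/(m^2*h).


27.12 g/(m^2*h)

WVP = mass_loss / (area x time) x 10000
WVP = 2.62 / (42 x 23) x 10000
WVP = 2.62 / 966 x 10000 = 27.12 g/(m^2*h)


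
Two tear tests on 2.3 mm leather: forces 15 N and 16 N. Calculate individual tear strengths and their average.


Tear 1 = 15 / 2.3 = 6.5 N/mm
Tear 2 = 16 / 2.3 = 7.0 N/mm
Average = (6.5 + 7.0) / 2 = 6.8 N/mm


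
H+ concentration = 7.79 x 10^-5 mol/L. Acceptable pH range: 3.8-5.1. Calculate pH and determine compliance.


pH = -log10(7.79 x 10^-5) = 4.11
Range: 3.8 to 5.1
Compliant: Yes


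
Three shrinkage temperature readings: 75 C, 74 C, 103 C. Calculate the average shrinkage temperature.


Average = (75 + 74 + 103) / 3
Average = 252 / 3 = 84.0 C


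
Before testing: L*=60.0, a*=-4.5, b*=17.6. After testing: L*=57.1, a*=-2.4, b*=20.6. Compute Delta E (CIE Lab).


Delta E = 4.67

dL = 57.1 - 60.0 = -2.9
da = -2.4 - (-4.5) = 2.1
db = 20.6 - 17.6 = 3.0
dE = sqrt((-2.9)^2 + (2.1)^2 + (3.0)^2) = 4.67


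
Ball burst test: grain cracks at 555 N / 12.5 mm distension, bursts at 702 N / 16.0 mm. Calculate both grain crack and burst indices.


Crack index = 44.4 N/mm
Burst index = 43.9 N/mm


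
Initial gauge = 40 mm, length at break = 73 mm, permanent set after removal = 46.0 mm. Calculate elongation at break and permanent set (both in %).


Elongation at break = 82.5%
Permanent set = 15.0%

Elongation at break = (73 - 40) / 40 x 100 = 82.5%
Permanent set = (46.0 - 40) / 40 x 100 = 15.0%


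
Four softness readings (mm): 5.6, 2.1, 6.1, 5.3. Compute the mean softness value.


Sum = 5.6 + 2.1 + 6.1 + 5.3
Mean = 19.1 / 4 = 4.78 mm


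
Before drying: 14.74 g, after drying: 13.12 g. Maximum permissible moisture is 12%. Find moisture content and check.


MC = (14.74 - 13.12) / 14.74 x 100 = 11.0%
Maximum: 12%
Acceptable: Yes


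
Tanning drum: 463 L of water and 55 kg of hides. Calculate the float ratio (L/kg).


Float ratio = water / hide weight
Ratio = 463 / 55 = 8.4


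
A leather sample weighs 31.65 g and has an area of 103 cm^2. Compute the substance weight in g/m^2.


Substance weight = mass / area x 10000
SW = 31.65 / 103 x 10000
SW = 3072.8 g/m^2


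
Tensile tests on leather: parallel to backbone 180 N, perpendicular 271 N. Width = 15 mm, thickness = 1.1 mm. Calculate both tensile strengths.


Parallel = 10.91 N/mm^2
Perpendicular = 16.42 N/mm^2


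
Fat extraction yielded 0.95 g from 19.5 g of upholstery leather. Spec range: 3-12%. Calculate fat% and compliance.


Fat content = 4.9%
Compliant: Yes

Fat% = 0.95 / 19.5 x 100 = 4.9%
Spec range: 3-12%
Compliant: Yes


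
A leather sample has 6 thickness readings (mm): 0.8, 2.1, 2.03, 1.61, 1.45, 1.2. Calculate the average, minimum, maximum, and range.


Average = 1.53 mm
Min = 0.8 mm
Max = 2.1 mm
Range = 1.30 mm

Sum = 9.19
Average = 9.19 / 6 = 1.53 mm
Minimum = 0.8 mm
Maximum = 2.1 mm
Range = 2.1 - 0.8 = 1.30 mm


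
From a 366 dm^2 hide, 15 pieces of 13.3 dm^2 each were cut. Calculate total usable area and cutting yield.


Usable area = 199.5 dm^2
Yield = 54.5%

Total usable = 15 x 13.3 = 199.5 dm^2
Yield = 199.5 / 366 x 100 = 54.5%


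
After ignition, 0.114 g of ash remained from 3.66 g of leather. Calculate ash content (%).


Ash% = 0.114 / 3.66 x 100
Ash% = 3.11%


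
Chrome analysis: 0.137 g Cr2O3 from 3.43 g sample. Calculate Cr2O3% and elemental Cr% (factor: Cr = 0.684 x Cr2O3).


Cr2O3% = 0.137 / 3.43 x 100 = 3.99%
Cr% = 3.99 x 0.684 = 2.73%


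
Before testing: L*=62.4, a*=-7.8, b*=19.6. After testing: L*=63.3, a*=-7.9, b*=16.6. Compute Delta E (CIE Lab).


Delta E = 3.13

dL = 63.3 - 62.4 = 0.9
da = -7.9 - (-7.8) = -0.1
db = 16.6 - 19.6 = -3.0
dE = sqrt((0.9)^2 + (-0.1)^2 + (-3.0)^2) = 3.13


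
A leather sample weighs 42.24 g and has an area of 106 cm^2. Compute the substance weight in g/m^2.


3984.9 g/m^2

Substance weight = mass / area x 10000
SW = 42.24 / 106 x 10000
SW = 3984.9 g/m^2


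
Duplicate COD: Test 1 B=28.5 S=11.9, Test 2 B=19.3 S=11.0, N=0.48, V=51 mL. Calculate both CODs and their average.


COD1 = 1249.9 mg/L
COD2 = 624.9 mg/L
Average = 937.4 mg/L

COD1 = (28.5 - 11.9) x 0.48 x 8000 / 51 = 1249.9 mg/L
COD2 = (19.3 - 11.0) x 0.48 x 8000 / 51 = 624.9 mg/L
Average = (1249.9 + 624.9) / 2 = 937.4 mg/L


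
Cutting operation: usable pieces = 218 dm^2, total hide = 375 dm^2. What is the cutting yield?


58.1%

Yield = usable / total x 100
Yield = 218 / 375 x 100 = 58.1%


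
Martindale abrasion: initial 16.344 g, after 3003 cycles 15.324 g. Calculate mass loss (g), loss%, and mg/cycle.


Loss = 16.344 - 15.324 = 1.020 g
Loss% = 1.020 / 16.344 x 100 = 6.24%
Rate = 1.020 / 3003 x 1000 = 0.340 mg/cycle


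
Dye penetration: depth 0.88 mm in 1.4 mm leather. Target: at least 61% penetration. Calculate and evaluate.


Penetration = 62.9%
Meets target: Yes

Penetration = 0.88 / 1.4 x 100 = 62.9%
Target: 61%
Meets target: Yes


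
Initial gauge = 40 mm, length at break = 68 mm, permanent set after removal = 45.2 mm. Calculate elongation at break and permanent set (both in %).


Elongation at break = (68 - 40) / 40 x 100 = 70.0%
Permanent set = (45.2 - 40) / 40 x 100 = 13.0%


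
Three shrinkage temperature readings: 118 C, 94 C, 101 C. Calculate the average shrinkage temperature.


104.3 C

Average = (118 + 94 + 101) / 3
Average = 313 / 3 = 104.3 C


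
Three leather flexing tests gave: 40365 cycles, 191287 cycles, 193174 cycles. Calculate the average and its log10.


Average = 141609 cycles
log10 = 5.15


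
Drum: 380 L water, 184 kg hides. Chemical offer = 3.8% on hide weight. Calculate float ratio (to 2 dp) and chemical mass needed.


Float ratio = 2.07
Chemical needed = 6.992 kg

Float ratio = 380 / 184 = 2.07
Chemical = 184 x 3.8 / 100 = 6.992 kg


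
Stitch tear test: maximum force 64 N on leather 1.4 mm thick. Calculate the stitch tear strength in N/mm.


45.7 N/mm


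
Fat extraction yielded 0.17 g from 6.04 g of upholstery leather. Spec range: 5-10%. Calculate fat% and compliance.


Fat content = 2.8%
Compliant: No

Fat% = 0.17 / 6.04 x 100 = 2.8%
Spec range: 5-10%
Compliant: No


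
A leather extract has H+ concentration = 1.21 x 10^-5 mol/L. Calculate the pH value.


pH = -log10[H+]
pH = -log10(1.21 x 10^-5) = 4.92


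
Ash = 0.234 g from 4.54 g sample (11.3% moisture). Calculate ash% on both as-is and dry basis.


As-is ash% = 0.234 / 4.54 x 100 = 5.15%
Dry mass = 4.54 x (100 - 11.3) / 100 = 4.02698 g
Dry-basis ash% = 0.234 / 4.02698 x 100 = 5.81%


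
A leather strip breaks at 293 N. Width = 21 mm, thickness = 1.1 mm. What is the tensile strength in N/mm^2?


Cross-sectional area = 21 x 1.1 = 23.1 mm^2
Tensile strength = 293 / 23.1 = 12.68 N/mm^2


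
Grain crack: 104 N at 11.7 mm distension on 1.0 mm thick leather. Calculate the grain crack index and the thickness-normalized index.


Crack index = 104 / 11.7 = 8.9 N/mm
Normalized = 8.9 / 1.0 = 8.9 N/mm per mm


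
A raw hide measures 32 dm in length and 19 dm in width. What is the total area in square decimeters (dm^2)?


608 dm^2

Area = length x width
Area = 32 x 19 = 608 dm^2


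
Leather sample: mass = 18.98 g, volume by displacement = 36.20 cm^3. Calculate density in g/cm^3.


Density = mass / volume
Density = 18.98 / 36.20 = 0.524 g/cm^3


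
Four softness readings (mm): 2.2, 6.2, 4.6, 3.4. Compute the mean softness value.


Sum = 2.2 + 6.2 + 4.6 + 3.4
Mean = 16.4 / 4 = 4.10 mm


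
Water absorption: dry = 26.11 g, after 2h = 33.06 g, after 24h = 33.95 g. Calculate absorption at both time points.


2h absorption = 26.6%
24h absorption = 30.0%


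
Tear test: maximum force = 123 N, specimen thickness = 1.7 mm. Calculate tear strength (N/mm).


72.4 N/mm


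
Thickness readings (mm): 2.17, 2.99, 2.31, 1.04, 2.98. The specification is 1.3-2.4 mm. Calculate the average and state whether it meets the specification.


Average = 2.30 mm
Within specification: Yes


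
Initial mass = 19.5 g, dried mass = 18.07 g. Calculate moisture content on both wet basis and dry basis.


Moisture lost = 19.5 - 18.07 = 1.43 g
Wet basis MC = 1.43 / 19.5 x 100 = 7.3%
Dry basis MC = 1.43 / 18.07 x 100 = 7.9%


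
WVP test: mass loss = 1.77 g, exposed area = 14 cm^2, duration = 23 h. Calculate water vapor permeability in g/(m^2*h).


WVP = mass_loss / (area x time) x 10000
WVP = 1.77 / (14 x 23) x 10000
WVP = 1.77 / 322 x 10000 = 54.97 g/(m^2*h)


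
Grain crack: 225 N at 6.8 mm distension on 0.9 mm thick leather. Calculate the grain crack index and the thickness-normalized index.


Crack index = 33.1 N/mm
Normalized index = 36.8 N/mm per mm


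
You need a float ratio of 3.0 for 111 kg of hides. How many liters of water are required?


Water = hide weight x target ratio
Water = 111 x 3.0 = 333.0 L


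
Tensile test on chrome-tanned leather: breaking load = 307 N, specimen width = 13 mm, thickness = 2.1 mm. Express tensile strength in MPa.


Cross-section = 13 x 2.1 = 27.3 mm^2
TS = 307 / 27.3 = 11.25 MPa
(1 N/mm^2 = 1 MPa)


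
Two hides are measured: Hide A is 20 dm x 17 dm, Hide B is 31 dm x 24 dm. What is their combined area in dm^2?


Hide A area = 20 x 17 = 340 dm^2
Hide B area = 31 x 24 = 744 dm^2
Total = 340 + 744 = 1084 dm^2


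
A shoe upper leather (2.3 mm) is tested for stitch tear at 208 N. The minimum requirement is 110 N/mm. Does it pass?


STS = 208 / 2.3 = 90.4 N/mm
Minimum required: 110 N/mm
Passes: No


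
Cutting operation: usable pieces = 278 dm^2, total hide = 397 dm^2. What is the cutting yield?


Yield = usable / total x 100
Yield = 278 / 397 x 100 = 70.0%


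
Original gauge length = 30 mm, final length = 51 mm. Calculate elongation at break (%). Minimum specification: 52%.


Elongation = 70.0%
Meets spec: Yes


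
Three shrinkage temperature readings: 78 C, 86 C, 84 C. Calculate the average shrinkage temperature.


Average = (78 + 86 + 84) / 3
Average = 248 / 3 = 82.7 C


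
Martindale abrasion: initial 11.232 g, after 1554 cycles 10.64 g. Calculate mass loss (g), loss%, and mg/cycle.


Loss = 11.232 - 10.64 = 0.592 g
Loss% = 0.592 / 11.232 x 100 = 5.27%
Rate = 0.592 / 1554 x 1000 = 0.381 mg/cycle


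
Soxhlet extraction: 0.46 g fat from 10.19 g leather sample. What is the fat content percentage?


Fat content = 0.46 / 10.19 x 100
Fat = 4.5%


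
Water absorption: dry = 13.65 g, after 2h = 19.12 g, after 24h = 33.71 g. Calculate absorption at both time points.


2h absorption = 40.1%
24h absorption = 147.0%

WA (2h) = (19.12 - 13.65) / 13.65 x 100 = 40.1%
WA (24h) = (33.71 - 13.65) / 13.65 x 100 = 147.0%


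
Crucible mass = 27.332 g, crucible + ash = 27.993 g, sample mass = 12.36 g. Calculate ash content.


Ash mass = 0.661 g
Ash content = 5.35%

Ash mass = 27.993 - 27.332 = 0.661 g
Ash% = 0.661 / 12.36 x 100 = 5.35%


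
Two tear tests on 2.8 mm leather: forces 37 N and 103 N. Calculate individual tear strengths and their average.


Tear 1 = 13.2 N/mm
Tear 2 = 36.8 N/mm
Average = 25.0 N/mm


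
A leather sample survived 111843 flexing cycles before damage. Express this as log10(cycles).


5.05

log10(111843) = 5.05


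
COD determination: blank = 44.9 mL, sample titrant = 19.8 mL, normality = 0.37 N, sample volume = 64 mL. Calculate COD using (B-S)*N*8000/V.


COD = (44.9 - 19.8) x 0.37 x 8000 / 64
COD = 25.1 x 0.37 x 8000 / 64
COD = 1160.9 mg/L


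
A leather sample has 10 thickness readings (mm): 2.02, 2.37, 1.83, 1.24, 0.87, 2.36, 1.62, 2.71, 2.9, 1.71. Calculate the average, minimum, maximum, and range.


Sum = 19.63
Average = 19.63 / 10 = 1.96 mm
Minimum = 0.87 mm
Maximum = 2.9 mm
Range = 2.9 - 0.87 = 2.03 mm


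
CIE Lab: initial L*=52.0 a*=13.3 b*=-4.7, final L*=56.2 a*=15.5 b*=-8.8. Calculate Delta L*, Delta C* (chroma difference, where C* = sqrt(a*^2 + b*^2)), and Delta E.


Delta L* = 56.2 - 52.0 = 4.2
C1* = sqrt((13.3)^2 + (-4.7)^2) = 14.106
C2* = sqrt((15.5)^2 + (-8.8)^2) = 17.824
Delta C* = 17.824 - 14.106 = 3.72
Delta E = sqrt((4.2)^2 + (2.2)^2 + (-4.1)^2) = 6.27


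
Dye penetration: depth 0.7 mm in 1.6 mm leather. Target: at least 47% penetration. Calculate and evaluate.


Penetration = 0.7 / 1.6 x 100 = 43.8%
Target: 47%
Meets target: No


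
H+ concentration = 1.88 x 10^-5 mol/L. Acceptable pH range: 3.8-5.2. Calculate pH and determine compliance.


pH = -log10(1.88 x 10^-5) = 4.73
Range: 3.8 to 5.2
Compliant: Yes


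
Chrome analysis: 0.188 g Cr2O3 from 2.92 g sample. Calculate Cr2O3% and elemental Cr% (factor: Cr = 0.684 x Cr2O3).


Cr2O3 = 6.44%
Cr = 4.40%

Cr2O3% = 0.188 / 2.92 x 100 = 6.44%
Cr% = 6.44 x 0.684 = 4.40%


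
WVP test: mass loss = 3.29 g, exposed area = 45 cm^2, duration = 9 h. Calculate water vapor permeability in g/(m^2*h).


WVP = mass_loss / (area x time) x 10000
WVP = 3.29 / (45 x 9) x 10000
WVP = 3.29 / 405 x 10000 = 81.23 g/(m^2*h)


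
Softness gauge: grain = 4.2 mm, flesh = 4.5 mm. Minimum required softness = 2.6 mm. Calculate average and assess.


Average = (4.2 + 4.5) / 2 = 4.35 mm
Minimum = 2.6 mm
Meets requirement: Yes


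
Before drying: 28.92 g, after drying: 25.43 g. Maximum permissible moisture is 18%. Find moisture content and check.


Moisture content = 12.1%
Acceptable: Yes


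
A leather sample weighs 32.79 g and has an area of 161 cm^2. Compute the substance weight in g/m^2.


2036.6 g/m^2


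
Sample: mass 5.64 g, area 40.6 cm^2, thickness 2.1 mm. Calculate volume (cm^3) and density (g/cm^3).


Volume = 8.526 cm^3
Density = 0.662 g/cm^3

Thickness in cm = 2.1 / 10 = 0.21 cm
Volume = 40.6 x 0.21 = 8.526 cm^3
Density = 5.64 / 8.526 = 0.662 g/cm^3


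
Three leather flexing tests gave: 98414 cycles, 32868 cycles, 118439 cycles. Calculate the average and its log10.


Average = 83240 cycles
log10 = 4.92

Average = (98414 + 32868 + 118439) / 3 = 83240 cycles
log10(83240) = 4.92


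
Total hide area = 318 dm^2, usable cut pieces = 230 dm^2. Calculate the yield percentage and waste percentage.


Yield = 230 / 318 x 100 = 72.3%
Waste = 318 - 230 = 88 dm^2
Waste% = 100 - 72.3 = 27.7%


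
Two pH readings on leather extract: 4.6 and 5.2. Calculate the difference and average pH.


Difference = |4.6 - 5.2| = 0.6
Average = (4.6 + 5.2) / 2 = 4.90


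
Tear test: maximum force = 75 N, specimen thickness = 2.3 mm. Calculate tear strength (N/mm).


Tear strength = force / thickness
Tear = 75 / 2.3 = 32.6 N/mm


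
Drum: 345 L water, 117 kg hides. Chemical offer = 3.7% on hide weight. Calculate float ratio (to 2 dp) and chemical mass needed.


Float ratio = 2.95
Chemical needed = 4.329 kg


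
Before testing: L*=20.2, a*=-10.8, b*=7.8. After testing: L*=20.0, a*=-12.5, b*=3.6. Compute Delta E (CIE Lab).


Delta E = 4.54

dL = 20.0 - 20.2 = -0.2
da = -12.5 - (-10.8) = -1.7
db = 3.6 - 7.8 = -4.2
dE = sqrt((-0.2)^2 + (-1.7)^2 + (-4.2)^2) = 4.54


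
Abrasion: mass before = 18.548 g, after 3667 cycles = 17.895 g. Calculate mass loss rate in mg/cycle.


0.178 mg/cycle

Mass loss = 18.548 - 17.895 = 0.653 g
Rate = 0.653 / 3667 x 1000 = 0.178 mg/cycle


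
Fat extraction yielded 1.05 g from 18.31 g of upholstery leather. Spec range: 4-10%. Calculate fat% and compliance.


Fat content = 5.7%
Compliant: Yes

Fat% = 1.05 / 18.31 x 100 = 5.7%
Spec range: 4-10%
Compliant: Yes


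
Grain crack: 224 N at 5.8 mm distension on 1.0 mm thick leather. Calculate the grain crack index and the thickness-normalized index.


Crack index = 224 / 5.8 = 38.6 N/mm
Normalized = 38.6 / 1.0 = 38.6 N/mm per mm


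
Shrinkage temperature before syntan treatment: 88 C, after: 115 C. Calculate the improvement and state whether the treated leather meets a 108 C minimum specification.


Improvement = 27 C
Meets 108 C spec: Yes


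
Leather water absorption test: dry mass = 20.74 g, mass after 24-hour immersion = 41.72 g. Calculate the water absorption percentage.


101.2%


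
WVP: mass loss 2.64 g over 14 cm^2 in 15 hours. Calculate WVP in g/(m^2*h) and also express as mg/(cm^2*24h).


WVP = 125.71 g/(m^2*h)
Daily rate = 301.71 mg/(cm^2*24h)

WVP = 2.64 / (14 x 15) x 10000 = 125.71 g/(m^2*h)
Mass loss in mg = 2.64 x 1000 = 2640 mg
Per cm^2 per 24h in mg: 2640 x 24 / (14 x 15) = 63360 / 210 = 301.71 mg/(cm^2*24h)


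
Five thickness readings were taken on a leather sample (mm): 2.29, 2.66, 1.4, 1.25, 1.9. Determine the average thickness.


Sum = 2.29 + 2.66 + 1.4 + 1.25 + 1.9 = 9.50
Average = 9.50 / 5 = 1.90 mm


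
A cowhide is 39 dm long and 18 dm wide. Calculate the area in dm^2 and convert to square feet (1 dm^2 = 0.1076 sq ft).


702 dm^2
75.54 sq ft

Area = 39 x 18 = 702 dm^2
Conversion: 702 x 0.1076 = 75.54 sq ft


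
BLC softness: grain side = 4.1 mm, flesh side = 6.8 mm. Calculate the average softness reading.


Average = (4.1 + 6.8) / 2
Average = 5.45 mm


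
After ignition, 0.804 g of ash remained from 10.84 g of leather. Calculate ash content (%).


7.42%

Ash% = 0.804 / 10.84 x 100
Ash% = 7.42%


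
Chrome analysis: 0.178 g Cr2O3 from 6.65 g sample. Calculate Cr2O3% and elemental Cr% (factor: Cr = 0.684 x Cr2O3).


Cr2O3 = 2.68%
Cr = 1.83%

Cr2O3% = 0.178 / 6.65 x 100 = 2.68%
Cr% = 2.68 x 0.684 = 1.83%


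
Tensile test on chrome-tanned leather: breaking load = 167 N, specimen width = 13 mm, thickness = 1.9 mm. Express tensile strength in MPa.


6.76 MPa

Cross-section = 13 x 1.9 = 24.7 mm^2
TS = 167 / 24.7 = 6.76 MPa
(1 N/mm^2 = 1 MPa)


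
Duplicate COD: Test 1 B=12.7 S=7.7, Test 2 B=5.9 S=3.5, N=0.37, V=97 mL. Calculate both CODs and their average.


COD1 = 152.6 mg/L
COD2 = 73.2 mg/L
Average = 112.9 mg/L

COD1 = (12.7 - 7.7) x 0.37 x 8000 / 97 = 152.6 mg/L
COD2 = (5.9 - 3.5) x 0.37 x 8000 / 97 = 73.2 mg/L
Average = (152.6 + 73.2) / 2 = 112.9 mg/L


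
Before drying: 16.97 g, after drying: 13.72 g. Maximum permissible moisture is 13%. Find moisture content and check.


Moisture content = 19.2%
Acceptable: No

MC = (16.97 - 13.72) / 16.97 x 100 = 19.2%
Maximum: 13%
Acceptable: No


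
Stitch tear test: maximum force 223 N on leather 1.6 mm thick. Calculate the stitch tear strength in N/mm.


139.4 N/mm


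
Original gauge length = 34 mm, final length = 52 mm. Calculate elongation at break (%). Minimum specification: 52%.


Elongation = 52.9%
Meets spec: Yes

Extension = 52 - 34 = 18 mm
Elongation = 18 / 34 x 100 = 52.9%
Minimum required: 52%
Meets specification: Yes


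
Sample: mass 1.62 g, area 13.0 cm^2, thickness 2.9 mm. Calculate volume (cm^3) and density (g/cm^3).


Volume = 3.770 cm^3
Density = 0.430 g/cm^3


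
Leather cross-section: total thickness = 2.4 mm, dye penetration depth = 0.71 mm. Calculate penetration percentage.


29.6%


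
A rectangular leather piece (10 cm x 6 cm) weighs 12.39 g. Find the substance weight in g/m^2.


Area = 10 x 6 = 60 cm^2
SW = 12.39 / 60 x 10000 = 2065.0 g/m^2


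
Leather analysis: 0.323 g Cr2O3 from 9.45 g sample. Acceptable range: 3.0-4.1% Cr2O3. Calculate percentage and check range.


Cr2O3 = 3.42%
Within range: Yes


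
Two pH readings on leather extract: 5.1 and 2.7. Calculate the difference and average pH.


Difference = 2.4
Average pH = 3.90

Difference = |5.1 - 2.7| = 2.4
Average = (5.1 + 2.7) / 2 = 3.90


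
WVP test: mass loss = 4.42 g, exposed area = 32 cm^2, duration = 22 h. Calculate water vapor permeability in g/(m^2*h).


WVP = mass_loss / (area x time) x 10000
WVP = 4.42 / (32 x 22) x 10000
WVP = 4.42 / 704 x 10000 = 62.78 g/(m^2*h)
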